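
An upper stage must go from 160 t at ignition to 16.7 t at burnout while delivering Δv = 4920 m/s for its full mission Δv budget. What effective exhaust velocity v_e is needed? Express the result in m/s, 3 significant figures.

ln(m₀/m_f) = ln(160000/16700) = ln(9.581) = 2.2598.
From the ideal rocket equation, v_e = Δv / ln(m₀/m_f) = 4920 / 2.2598 = 2177.2 m/s.

v_e ≈ 2180 m/s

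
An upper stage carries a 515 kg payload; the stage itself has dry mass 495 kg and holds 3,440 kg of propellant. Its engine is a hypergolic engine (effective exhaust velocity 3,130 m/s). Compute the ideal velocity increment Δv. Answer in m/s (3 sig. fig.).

Δv ≈ 4640 m/s

m₀ = payload + dry + propellant = 515 + 495 + 3,440 = 4,450 kg.
m_f = payload + dry = 515 + 495 = 1,010 kg.
Δv = v_e · ln(m₀/m_f) = 3130.0 × ln(4.406) = 3130.0 × 1.4830 ≈ 4641.6 m/s.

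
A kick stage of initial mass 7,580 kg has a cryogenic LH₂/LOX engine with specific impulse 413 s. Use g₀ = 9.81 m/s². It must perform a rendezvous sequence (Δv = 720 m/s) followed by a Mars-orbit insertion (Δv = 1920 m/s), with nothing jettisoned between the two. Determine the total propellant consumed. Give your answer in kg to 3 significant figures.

v_e = Isp · g₀ = 413 × 9.81 = 4051.5 m/s.
After the first burn: m = 7580 × exp(−720/4051.5) = 7580 × 0.83718 = 6,345.82 kg.
After the second burn: m = 6,345.82 × exp(−1920/4051.5) = 6,345.82 × 0.62257 = 3,950.72 kg.
Total propellant = m₀ − m_final = 7580 − 3,950.72 = 3,629.28 kg.

total propellant consumed ≈ 3630 kg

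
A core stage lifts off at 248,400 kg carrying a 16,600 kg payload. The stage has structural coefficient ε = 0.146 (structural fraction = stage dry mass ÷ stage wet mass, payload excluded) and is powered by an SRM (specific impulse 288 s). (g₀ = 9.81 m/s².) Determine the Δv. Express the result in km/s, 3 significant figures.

Δv ≈ 4.50 km/s

Stage wet mass = m₀ − payload = 248,400 − 16,600 = 231,800 kg.
Stage dry mass = ε × stage wet mass = 0.146 × 231,800 = 33,842.8 kg.
Burnout mass m_f = stage dry + payload = 33,842.8 + 16,600 = 50,442.8 kg.
v_e = Isp · g₀ = 288 × 9.81 = 2825.3 m/s.
Δv = v_e · ln(248,400/50,442.8) = 2825.3 × ln(4.924) = 2825.3 × 1.5942 ≈ 4504 m/s.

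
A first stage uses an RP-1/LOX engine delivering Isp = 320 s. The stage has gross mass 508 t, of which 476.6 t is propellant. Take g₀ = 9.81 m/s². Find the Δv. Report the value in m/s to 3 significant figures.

Δv ≈ 8740 m/s

v_e = Isp · g₀ = 320 × 9.81 = 3139.2 m/s.
m_f = m₀ − m_prop = 508 − 476.6 = 31.4 t.
Using Δv = v_e ln(m₀/m_f): Δv = v_e · ln(m₀/m_f) = 3139.2 × ln(16.18) = 3139.2 × 2.7837 ≈ 8738.5 m/s.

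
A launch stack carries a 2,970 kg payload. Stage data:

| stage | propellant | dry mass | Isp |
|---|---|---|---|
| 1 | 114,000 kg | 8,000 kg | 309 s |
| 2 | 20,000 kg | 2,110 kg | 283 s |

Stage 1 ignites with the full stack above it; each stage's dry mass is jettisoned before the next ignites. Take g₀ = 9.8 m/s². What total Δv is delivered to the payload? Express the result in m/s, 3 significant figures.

Δv ≈ 8950 m/s

Ignition mass of stage 1 = 114,000+8,000 + 20,000+2,110 + 2,970 = 147,080 kg.
Stage 1: m₀ = 147,080 kg, m_f = 147,080 − 114,000 = 33,080 kg; Δv = 309×9.8×ln(4.446) = 3028.2×1.4920 ≈ 4518 m/s.
Stage 2: m₀ = 25,080 kg, m_f = 25,080 − 20,000 = 5,080 kg; Δv = 283×9.8×ln(4.937) = 2773.4×1.5968 ≈ 4428 m/s.
Total Δv = 4518 + 4428 = 8946 m/s.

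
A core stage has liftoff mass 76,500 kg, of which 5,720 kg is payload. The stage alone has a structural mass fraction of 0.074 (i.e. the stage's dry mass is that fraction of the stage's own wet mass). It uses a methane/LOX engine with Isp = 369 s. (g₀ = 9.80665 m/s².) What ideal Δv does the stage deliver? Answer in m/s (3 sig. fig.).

Δv ≈ 7030 m/s

Stage wet mass = m₀ − payload = 76,500 − 5,720 = 70,780 kg.
Stage dry mass = ε × stage wet mass = 0.074 × 70,780 = 5,237.72 kg.
Burnout mass m_f = stage dry + payload = 5,237.72 + 5,720 = 10,957.72 kg.
v_e = Isp · g₀ = 369 × 9.80665 = 3618.7 m/s.
From the ideal rocket equation, Δv = v_e · ln(76,500/10,957.72) = 3618.7 × ln(6.981) = 3618.7 × 1.9432 ≈ 7032 m/s.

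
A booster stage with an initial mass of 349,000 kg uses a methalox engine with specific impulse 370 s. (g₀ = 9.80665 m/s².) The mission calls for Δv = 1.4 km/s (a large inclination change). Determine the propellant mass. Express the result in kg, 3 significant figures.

propellant mass ≈ 112000 kg

v_e = Isp · g₀ = 370 × 9.80665 = 3628.5 m/s.
By the Tsiolkovsky rocket equation, m₀/m_f = exp(Δv / v_e) = exp(1400 / 3628.5) = exp(0.3858) = 1.4708.
m_f = 349,000 / 1.4708 = 237,286 kg, so propellant = m₀ − m_f = 349,000 − 237,286 = 111,714 kg.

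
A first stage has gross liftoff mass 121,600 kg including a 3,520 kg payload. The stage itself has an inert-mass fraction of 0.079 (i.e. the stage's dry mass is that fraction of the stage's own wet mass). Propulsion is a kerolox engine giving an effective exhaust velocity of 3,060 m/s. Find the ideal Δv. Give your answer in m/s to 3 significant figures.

Stage wet mass = m₀ − payload = 121,600 − 3,520 = 118,080 kg.
Stage dry mass = ε × stage wet mass = 0.079 × 118,080 = 9,328.32 kg.
Burnout mass m_f = stage dry + payload = 9,328.32 + 3,520 = 12,848.32 kg.
By the Tsiolkovsky rocket equation, Δv = v_e · ln(121,600/12,848.32) = 3060.0 × ln(9.464) = 3060.0 × 2.2475 ≈ 6877 m/s.

Δv ≈ 6880 m/s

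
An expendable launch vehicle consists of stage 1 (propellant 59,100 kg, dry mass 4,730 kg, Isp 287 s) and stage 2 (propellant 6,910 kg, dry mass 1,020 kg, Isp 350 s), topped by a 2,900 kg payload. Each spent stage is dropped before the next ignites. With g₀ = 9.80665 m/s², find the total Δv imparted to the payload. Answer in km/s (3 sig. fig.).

Δv ≈ 7.90 km/s

Ignition mass of stage 1 = 59,100+4,730 + 6,910+1,020 + 2,900 = 74,660 kg.
Stage 1: m₀ = 74,660 kg, m_f = 74,660 − 59,100 = 15,560 kg; Δv = 287×9.80665×ln(4.798) = 2814.5×1.5682 ≈ 4414 m/s.
Stage 2: m₀ = 10,830 kg, m_f = 10,830 − 6,910 = 3,920 kg; Δv = 350×9.80665×ln(2.763) = 3432.3×1.0162 ≈ 3488 m/s.
Total Δv = 4414 + 3488 = 7902 m/s.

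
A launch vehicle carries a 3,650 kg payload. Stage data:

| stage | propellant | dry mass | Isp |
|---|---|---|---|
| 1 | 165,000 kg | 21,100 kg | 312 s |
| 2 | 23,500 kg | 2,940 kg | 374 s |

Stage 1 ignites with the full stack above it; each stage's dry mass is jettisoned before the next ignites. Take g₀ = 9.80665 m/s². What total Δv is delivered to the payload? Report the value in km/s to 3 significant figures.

Δv ≈ 9.98 km/s

Ignition mass of stage 1 = 165,000+21,100 + 23,500+2,940 + 3,650 = 216,190 kg.
Stage 1: m₀ = 216,190 kg, m_f = 216,190 − 165,000 = 51,190 kg; Δv = 312×9.80665×ln(4.223) = 3059.7×1.4406 ≈ 4408 m/s.
Stage 2: m₀ = 30,090 kg, m_f = 30,090 − 23,500 = 6,590 kg; Δv = 374×9.80665×ln(4.566) = 3667.7×1.5186 ≈ 5570 m/s.
Total Δv = 4408 + 5570 = 9978 m/s.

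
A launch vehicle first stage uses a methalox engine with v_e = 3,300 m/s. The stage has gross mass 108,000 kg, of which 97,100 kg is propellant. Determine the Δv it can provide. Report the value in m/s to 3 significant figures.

Δv ≈ 7570 m/s

m_f = m₀ − m_prop = 108,000 − 97,100 = 10,900 kg.
Using Δv = v_e ln(m₀/m_f): Δv = v_e · ln(m₀/m_f) = 3300.0 × ln(9.908) = 3300.0 × 2.2934 ≈ 7568.1 m/s.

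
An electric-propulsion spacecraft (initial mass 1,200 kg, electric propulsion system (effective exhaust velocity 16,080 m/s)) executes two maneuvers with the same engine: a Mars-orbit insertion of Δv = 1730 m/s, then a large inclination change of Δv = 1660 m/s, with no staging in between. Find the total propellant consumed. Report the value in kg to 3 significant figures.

After the first burn: m = 1200 × exp(−1730/16080.0) = 1200 × 0.89800 = 1,077.6 kg.
After the second burn: m = 1,077.6 × exp(−1660/16080.0) = 1,077.6 × 0.90192 = 971.909 kg.
Total propellant = m₀ − m_final = 1200 − 971.909 = 228.091 kg.

total propellant consumed ≈ 228 kg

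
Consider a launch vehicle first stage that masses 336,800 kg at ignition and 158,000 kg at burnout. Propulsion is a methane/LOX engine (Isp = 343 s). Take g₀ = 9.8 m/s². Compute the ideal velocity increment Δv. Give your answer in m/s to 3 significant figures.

v_e = Isp · g₀ = 343 × 9.8 = 3361.4 m/s.
Δv = v_e · ln(m₀/m_f) = 3361.4 × ln(2.132) = 3361.4 × 0.7569 ≈ 2544.2 m/s.

Δv ≈ 2540 m/s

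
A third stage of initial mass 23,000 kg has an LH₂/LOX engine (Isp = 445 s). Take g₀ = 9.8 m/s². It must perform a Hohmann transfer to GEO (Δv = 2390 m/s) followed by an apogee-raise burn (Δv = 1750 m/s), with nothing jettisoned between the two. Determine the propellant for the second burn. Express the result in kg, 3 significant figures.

v_e = Isp · g₀ = 445 × 9.8 = 4361.0 m/s.
After the first burn: m = 23000 × exp(−2390/4361.0) = 23000 × 0.57808 = 13,295.8 kg.
After the second burn: m = 13,295.8 × exp(−1750/4361.0) = 13,295.8 × 0.66946 = 8,901.01 kg.
Second-burn propellant = 13,295.8 − 8,901.01 = 4,394.79 kg.

propellant for the second burn ≈ 4390 kg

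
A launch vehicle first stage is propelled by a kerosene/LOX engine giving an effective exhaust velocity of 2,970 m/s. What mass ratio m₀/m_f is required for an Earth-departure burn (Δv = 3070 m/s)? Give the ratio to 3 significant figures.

mass ratio ≈ 2.81

m₀/m_f = exp(Δv / v_e) = exp(3070 / 2970.0) = exp(1.0337) = 2.8114.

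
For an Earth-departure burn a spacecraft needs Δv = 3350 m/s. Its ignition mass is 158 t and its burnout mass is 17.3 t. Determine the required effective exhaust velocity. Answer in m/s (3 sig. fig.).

v_e ≈ 1510 m/s

ln(m₀/m_f) = ln(158000/17300) = ln(9.133) = 2.2119.
Rocket equation: v_e = Δv / ln(m₀/m_f) = 3350 / 2.2119 = 1514.5 m/s.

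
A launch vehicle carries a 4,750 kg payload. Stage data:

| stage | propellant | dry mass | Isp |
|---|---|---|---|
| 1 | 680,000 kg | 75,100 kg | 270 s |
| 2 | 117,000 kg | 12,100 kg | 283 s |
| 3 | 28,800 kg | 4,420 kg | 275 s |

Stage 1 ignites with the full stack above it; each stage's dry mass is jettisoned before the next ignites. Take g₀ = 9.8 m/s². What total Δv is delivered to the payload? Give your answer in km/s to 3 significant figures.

Δv ≈ 10.7 km/s

Ignition mass of stage 1 = 680,000+75,100 + 117,000+12,100 + 28,800+4,420 + 4,750 = 922,170 kg.
Stage 1: m₀ = 922,170 kg, m_f = 922,170 − 680,000 = 242,170 kg; Δv = 270×9.8×ln(3.808) = 2646.0×1.3371 ≈ 3538 m/s.
Stage 2: m₀ = 167,070 kg, m_f = 167,070 − 117,000 = 50,070 kg; Δv = 283×9.8×ln(3.337) = 2773.4×1.2050 ≈ 3342 m/s.
Stage 3: m₀ = 37,970 kg, m_f = 37,970 − 28,800 = 9,170 kg; Δv = 275×9.8×ln(4.141) = 2695.0×1.4209 ≈ 3829 m/s.
Total Δv = 3538 + 3342 + 3829 = 10709 m/s.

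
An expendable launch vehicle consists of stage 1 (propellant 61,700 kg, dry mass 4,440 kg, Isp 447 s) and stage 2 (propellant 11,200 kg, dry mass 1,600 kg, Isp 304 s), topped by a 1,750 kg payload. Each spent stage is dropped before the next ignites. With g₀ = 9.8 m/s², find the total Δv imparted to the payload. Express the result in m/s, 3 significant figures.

Δv ≈ 10700 m/s

Ignition mass of stage 1 = 61,700+4,440 + 11,200+1,600 + 1,750 = 80,690 kg.
Stage 1: m₀ = 80,690 kg, m_f = 80,690 − 61,700 = 18,990 kg; Δv = 447×9.8×ln(4.249) = 4380.6×1.4467 ≈ 6337 m/s.
Stage 2: m₀ = 14,550 kg, m_f = 14,550 − 11,200 = 3,350 kg; Δv = 304×9.8×ln(4.343) = 2979.2×1.4686 ≈ 4375 m/s.
Total Δv = 6337 + 4375 = 10712 m/s.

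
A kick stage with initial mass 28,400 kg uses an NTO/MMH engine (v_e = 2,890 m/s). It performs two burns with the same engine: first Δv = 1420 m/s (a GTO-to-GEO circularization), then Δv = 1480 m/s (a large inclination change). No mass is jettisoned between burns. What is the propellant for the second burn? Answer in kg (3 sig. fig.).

After the first burn: m = 28400 × exp(−1420/2890.0) = 28400 × 0.61180 = 17,375.1 kg.
After the second burn: m = 17,375.1 × exp(−1480/2890.0) = 17,375.1 × 0.59923 = 10,411.7 kg.
Second-burn propellant = 17,375.1 − 10,411.7 = 6,963.4 kg.

propellant for the second burn ≈ 6960 kg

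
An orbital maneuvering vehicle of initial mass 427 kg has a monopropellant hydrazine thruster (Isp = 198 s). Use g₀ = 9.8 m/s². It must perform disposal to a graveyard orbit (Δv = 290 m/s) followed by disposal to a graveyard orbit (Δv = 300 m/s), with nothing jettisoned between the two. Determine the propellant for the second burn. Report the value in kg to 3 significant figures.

propellant for the second burn ≈ 52.7 kg

v_e = Isp · g₀ = 198 × 9.8 = 1940.4 m/s.
After the first burn: m = 427 × exp(−290/1940.4) = 427 × 0.86118 = 367.724 kg.
After the second burn: m = 367.724 × exp(−300/1940.4) = 367.724 × 0.85675 = 315.048 kg.
Second-burn propellant = 367.724 − 315.048 = 52.676 kg.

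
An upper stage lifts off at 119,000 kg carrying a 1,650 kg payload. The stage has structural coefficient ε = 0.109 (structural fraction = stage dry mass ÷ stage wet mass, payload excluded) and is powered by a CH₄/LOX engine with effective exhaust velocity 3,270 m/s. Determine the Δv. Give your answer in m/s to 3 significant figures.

Δv ≈ 6900 m/s

Stage wet mass = m₀ − payload = 119,000 − 1,650 = 117,350 kg.
Stage dry mass = ε × stage wet mass = 0.109 × 117,350 = 12,791.2 kg.
Burnout mass m_f = stage dry + payload = 12,791.2 + 1,650 = 14,441.2 kg.
Δv = v_e · ln(119,000/14,441.2) = 3270.0 × ln(8.24) = 3270.0 × 2.1090 ≈ 6897 m/s.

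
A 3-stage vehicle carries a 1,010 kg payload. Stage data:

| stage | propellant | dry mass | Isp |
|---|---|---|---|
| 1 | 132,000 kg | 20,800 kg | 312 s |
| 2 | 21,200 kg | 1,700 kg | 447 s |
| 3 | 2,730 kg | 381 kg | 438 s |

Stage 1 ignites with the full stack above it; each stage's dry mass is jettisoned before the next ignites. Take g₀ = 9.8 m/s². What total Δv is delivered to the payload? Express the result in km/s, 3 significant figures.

Δv ≈ 15.4 km/s

Ignition mass of stage 1 = 132,000+20,800 + 21,200+1,700 + 2,730+381 + 1,010 = 179,821 kg.
Stage 1: m₀ = 179,821 kg, m_f = 179,821 − 132,000 = 47,821 kg; Δv = 312×9.8×ln(3.76) = 3057.6×1.3245 ≈ 4050 m/s.
Stage 2: m₀ = 27,021 kg, m_f = 27,021 − 21,200 = 5,821 kg; Δv = 447×9.8×ln(4.642) = 4380.6×1.5351 ≈ 6725 m/s.
Stage 3: m₀ = 4,121 kg, m_f = 4,121 − 2,730 = 1,391 kg; Δv = 438×9.8×ln(2.963) = 4292.4×1.0861 ≈ 4662 m/s.
Total Δv = 4050 + 6725 + 4662 = 15437 m/s.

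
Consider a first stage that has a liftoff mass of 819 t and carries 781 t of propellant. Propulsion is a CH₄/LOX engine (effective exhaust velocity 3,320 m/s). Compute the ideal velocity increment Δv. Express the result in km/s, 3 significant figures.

m_f = m₀ − m_prop = 819 − 781 = 38 t.
Using Δv = v_e ln(m₀/m_f): Δv = v_e · ln(m₀/m_f) = 3320.0 × ln(21.55) = 3320.0 × 3.0705 ≈ 10194.1 m/s.

Δv ≈ 10.2 km/s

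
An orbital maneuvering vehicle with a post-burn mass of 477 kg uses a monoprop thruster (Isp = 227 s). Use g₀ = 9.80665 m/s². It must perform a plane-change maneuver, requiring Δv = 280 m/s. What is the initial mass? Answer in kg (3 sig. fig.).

v_e = Isp · g₀ = 227 × 9.80665 = 2226.1 m/s.
Rocket equation: m₀/m_f = exp(Δv / v_e) = exp(280 / 2226.1) = exp(0.1258) = 1.1340.
m₀ = m_f × 1.1340 = 477 × 1.1340 = 540.918 kg.

initial mass ≈ 541 kg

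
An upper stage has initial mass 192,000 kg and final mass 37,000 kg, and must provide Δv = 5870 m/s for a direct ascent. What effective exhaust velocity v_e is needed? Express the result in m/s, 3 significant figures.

ln(m₀/m_f) = ln(192000/37000) = ln(5.189) = 1.6466.
Using Δv = v_e ln(m₀/m_f): v_e = Δv / ln(m₀/m_f) = 5870 / 1.6466 = 3565.0 m/s.

v_e ≈ 3560 m/s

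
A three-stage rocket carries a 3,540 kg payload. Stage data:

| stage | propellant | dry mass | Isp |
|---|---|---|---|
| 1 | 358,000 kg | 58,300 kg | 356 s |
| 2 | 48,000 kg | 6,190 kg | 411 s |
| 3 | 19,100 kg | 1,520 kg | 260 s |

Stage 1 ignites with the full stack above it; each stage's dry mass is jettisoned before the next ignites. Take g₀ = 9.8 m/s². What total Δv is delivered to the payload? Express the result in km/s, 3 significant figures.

Ignition mass of stage 1 = 358,000+58,300 + 48,000+6,190 + 19,100+1,520 + 3,540 = 494,650 kg.
Stage 1: m₀ = 494,650 kg, m_f = 494,650 − 358,000 = 136,650 kg; Δv = 356×9.8×ln(3.62) = 3488.8×1.2864 ≈ 4488 m/s.
Stage 2: m₀ = 78,350 kg, m_f = 78,350 − 48,000 = 30,350 kg; Δv = 411×9.8×ln(2.582) = 4027.8×0.9484 ≈ 3820 m/s.
Stage 3: m₀ = 24,160 kg, m_f = 24,160 − 19,100 = 5,060 kg; Δv = 260×9.8×ln(4.775) = 2548.0×1.5633 ≈ 3983 m/s.
Total Δv = 4488 + 3820 + 3983 = 12291 m/s.

Δv ≈ 12.3 km/s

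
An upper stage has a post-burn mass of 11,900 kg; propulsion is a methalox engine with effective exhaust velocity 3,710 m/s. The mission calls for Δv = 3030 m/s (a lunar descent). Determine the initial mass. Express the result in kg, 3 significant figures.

initial mass ≈ 26900 kg

By the Tsiolkovsky rocket equation, m₀/m_f = exp(Δv / v_e) = exp(3030 / 3710.0) = exp(0.8167) = 2.2630.
m₀ = m_f × 2.2630 = 11,900 × 2.2630 = 26,929.7 kg.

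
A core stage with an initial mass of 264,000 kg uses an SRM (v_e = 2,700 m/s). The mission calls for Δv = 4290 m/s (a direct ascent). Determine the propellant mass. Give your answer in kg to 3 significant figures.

m₀/m_f = exp(Δv / v_e) = exp(4290 / 2700.0) = exp(1.5889) = 4.8983.
m_f = 264,000 / 4.8983 = 53,896.2 kg, so propellant = m₀ − m_f = 264,000 − 53,896.2 = 210,103.8 kg.

propellant mass ≈ 210000 kg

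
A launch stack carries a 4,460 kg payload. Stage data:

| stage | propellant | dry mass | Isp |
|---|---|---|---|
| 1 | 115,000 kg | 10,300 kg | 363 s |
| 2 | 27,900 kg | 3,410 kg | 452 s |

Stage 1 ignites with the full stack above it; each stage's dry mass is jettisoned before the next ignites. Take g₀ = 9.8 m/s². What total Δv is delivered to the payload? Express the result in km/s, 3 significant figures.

Ignition mass of stage 1 = 115,000+10,300 + 27,900+3,410 + 4,460 = 161,070 kg.
Stage 1: m₀ = 161,070 kg, m_f = 161,070 − 115,000 = 46,070 kg; Δv = 363×9.8×ln(3.496) = 3557.4×1.2517 ≈ 4453 m/s.
Stage 2: m₀ = 35,770 kg, m_f = 35,770 − 27,900 = 7,870 kg; Δv = 452×9.8×ln(4.545) = 4429.6×1.5141 ≈ 6707 m/s.
Total Δv = 4453 + 6707 = 11160 m/s.

Δv ≈ 11.2 km/s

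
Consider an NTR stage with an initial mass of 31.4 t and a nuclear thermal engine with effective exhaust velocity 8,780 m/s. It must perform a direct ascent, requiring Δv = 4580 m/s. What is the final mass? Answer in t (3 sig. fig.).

final mass ≈ 18.6 t

m₀/m_f = exp(Δv / v_e) = exp(4580 / 8780.0) = exp(0.5216) = 1.6848.
m_f = m₀ / 1.6848 = 31.4 / 1.6848 = 18.6372 t.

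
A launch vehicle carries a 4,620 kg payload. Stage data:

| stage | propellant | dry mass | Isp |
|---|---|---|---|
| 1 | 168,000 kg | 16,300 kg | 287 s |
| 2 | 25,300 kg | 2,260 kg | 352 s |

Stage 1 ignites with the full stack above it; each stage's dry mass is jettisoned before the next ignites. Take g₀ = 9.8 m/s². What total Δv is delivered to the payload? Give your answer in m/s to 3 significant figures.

Δv ≈ 9530 m/s

Ignition mass of stage 1 = 168,000+16,300 + 25,300+2,260 + 4,620 = 216,480 kg.
Stage 1: m₀ = 216,480 kg, m_f = 216,480 − 168,000 = 48,480 kg; Δv = 287×9.8×ln(4.465) = 2812.6×1.4963 ≈ 4209 m/s.
Stage 2: m₀ = 32,180 kg, m_f = 32,180 − 25,300 = 6,880 kg; Δv = 352×9.8×ln(4.677) = 3449.6×1.5427 ≈ 5322 m/s.
Total Δv = 4209 + 5322 = 9531 m/s.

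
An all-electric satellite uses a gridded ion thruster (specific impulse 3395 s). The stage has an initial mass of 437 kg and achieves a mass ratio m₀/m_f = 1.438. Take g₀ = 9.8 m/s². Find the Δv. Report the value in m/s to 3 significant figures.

Δv ≈ 12100 m/s

v_e = Isp · g₀ = 3395 × 9.8 = 33271.0 m/s.
Δv = v_e · ln(1.438) = 33271.0 × 0.3633 ≈ 12085.8 m/s.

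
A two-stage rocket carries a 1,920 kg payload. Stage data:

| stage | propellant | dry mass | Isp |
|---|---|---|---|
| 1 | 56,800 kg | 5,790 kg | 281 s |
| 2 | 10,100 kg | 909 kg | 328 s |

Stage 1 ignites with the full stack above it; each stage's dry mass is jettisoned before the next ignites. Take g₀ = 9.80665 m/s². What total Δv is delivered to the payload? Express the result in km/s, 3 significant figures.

Ignition mass of stage 1 = 56,800+5,790 + 10,100+909 + 1,920 = 75,519 kg.
Stage 1: m₀ = 75,519 kg, m_f = 75,519 − 56,800 = 18,719 kg; Δv = 281×9.80665×ln(4.034) = 2755.7×1.3948 ≈ 3844 m/s.
Stage 2: m₀ = 12,929 kg, m_f = 12,929 − 10,100 = 2,829 kg; Δv = 328×9.80665×ln(4.57) = 3216.6×1.5195 ≈ 4888 m/s.
Total Δv = 3844 + 4888 = 8732 m/s.

Δv ≈ 8.73 km/s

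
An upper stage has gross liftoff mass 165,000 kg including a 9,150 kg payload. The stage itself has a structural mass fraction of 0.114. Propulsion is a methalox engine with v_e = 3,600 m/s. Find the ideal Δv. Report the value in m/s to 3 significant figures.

Δv ≈ 6530 m/s

Stage wet mass = m₀ − payload = 165,000 − 9,150 = 155,850 kg.
Stage dry mass = ε × stage wet mass = 0.114 × 155,850 = 17,766.9 kg.
Burnout mass m_f = stage dry + payload = 17,766.9 + 9,150 = 26,916.9 kg.
From the ideal rocket equation, Δv = v_e · ln(165,000/26,916.9) = 3600.0 × ln(6.13) = 3600.0 × 1.8132 ≈ 6527 m/s.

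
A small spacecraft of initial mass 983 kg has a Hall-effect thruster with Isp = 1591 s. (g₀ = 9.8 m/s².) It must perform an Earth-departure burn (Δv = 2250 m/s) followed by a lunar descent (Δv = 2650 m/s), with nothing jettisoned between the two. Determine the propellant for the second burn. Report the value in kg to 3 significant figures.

v_e = Isp · g₀ = 1591 × 9.8 = 15591.8 m/s.
After the first burn: m = 983 × exp(−2250/15591.8) = 983 × 0.86562 = 850.904 kg.
After the second burn: m = 850.904 × exp(−2650/15591.8) = 850.904 × 0.84370 = 717.908 kg.
Second-burn propellant = 850.904 − 717.908 = 132.996 kg.

propellant for the second burn ≈ 133 kg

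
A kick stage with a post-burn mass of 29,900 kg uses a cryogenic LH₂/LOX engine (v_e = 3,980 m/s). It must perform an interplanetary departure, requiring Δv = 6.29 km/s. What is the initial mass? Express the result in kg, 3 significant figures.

By the Tsiolkovsky rocket equation, m₀/m_f = exp(Δv / v_e) = exp(6290 / 3980.0) = exp(1.5804) = 4.8569.
m₀ = m_f × 4.8569 = 29,900 × 4.8569 = 145,221 kg.

initial mass ≈ 145000 kg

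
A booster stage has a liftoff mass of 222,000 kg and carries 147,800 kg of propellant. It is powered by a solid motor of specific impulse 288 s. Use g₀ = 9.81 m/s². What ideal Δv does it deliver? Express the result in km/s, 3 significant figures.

Δv ≈ 3.10 km/s

v_e = Isp · g₀ = 288 × 9.81 = 2825.3 m/s.
m_f = m₀ − m_prop = 222,000 − 147,800 = 74,200 kg.
Δv = v_e · ln(m₀/m_f) = 2825.3 × ln(2.992) = 2825.3 × 1.0959 ≈ 3096.3 m/s.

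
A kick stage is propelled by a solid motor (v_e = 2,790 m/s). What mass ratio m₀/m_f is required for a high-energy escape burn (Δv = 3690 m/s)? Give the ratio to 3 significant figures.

mass ratio ≈ 3.75

By the Tsiolkovsky rocket equation, m₀/m_f = exp(Δv / v_e) = exp(3690 / 2790.0) = exp(1.3226) = 3.7531.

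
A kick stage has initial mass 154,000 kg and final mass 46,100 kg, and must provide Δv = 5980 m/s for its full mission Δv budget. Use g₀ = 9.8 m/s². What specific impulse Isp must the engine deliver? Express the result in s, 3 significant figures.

ln(m₀/m_f) = ln(154000/46100) = ln(3.341) = 1.2061.
Using Δv = v_e ln(m₀/m_f): v_e = Δv / ln(m₀/m_f) = 5980 / 1.2061 = 4958.0 m/s.
Isp = v_e / g₀ = 4958.0 / 9.8 = 505.9 s.

Isp ≈ 506 s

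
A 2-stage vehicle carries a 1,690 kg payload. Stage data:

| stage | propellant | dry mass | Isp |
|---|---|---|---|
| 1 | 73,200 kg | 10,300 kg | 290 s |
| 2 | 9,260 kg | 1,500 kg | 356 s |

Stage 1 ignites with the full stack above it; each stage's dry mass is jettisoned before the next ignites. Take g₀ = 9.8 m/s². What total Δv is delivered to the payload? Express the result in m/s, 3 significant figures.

Δv ≈ 8840 m/s

Ignition mass of stage 1 = 73,200+10,300 + 9,260+1,500 + 1,690 = 95,950 kg.
Stage 1: m₀ = 95,950 kg, m_f = 95,950 − 73,200 = 22,750 kg; Δv = 290×9.8×ln(4.218) = 2842.0×1.4393 ≈ 4090 m/s.
Stage 2: m₀ = 12,450 kg, m_f = 12,450 − 9,260 = 3,190 kg; Δv = 356×9.8×ln(3.903) = 3488.8×1.3617 ≈ 4751 m/s.
Total Δv = 4090 + 4751 = 8841 m/s.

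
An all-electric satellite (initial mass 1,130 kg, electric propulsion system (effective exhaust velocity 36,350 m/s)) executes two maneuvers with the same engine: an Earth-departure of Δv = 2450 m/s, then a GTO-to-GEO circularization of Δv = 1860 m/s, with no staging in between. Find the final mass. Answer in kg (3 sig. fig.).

After the first burn: m = 1130 × exp(−2450/36350.0) = 1130 × 0.93482 = 1,056.35 kg.
After the second burn: m = 1,056.35 × exp(−1860/36350.0) = 1,056.35 × 0.95012 = 1,003.66 kg.

final mass ≈ 1000 kg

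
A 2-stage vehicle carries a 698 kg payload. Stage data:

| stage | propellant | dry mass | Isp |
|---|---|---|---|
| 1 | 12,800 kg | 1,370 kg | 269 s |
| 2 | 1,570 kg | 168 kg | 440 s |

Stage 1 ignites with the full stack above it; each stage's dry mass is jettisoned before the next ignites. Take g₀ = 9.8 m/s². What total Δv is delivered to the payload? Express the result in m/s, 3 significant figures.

Δv ≈ 8340 m/s

Ignition mass of stage 1 = 12,800+1,370 + 1,570+168 + 698 = 16,606 kg.
Stage 1: m₀ = 16,606 kg, m_f = 16,606 − 12,800 = 3,806 kg; Δv = 269×9.8×ln(4.363) = 2636.2×1.4732 ≈ 3884 m/s.
Stage 2: m₀ = 2,436 kg, m_f = 2,436 − 1,570 = 866 kg; Δv = 440×9.8×ln(2.813) = 4312.0×1.0342 ≈ 4460 m/s.
Total Δv = 3884 + 4460 = 8344 m/s.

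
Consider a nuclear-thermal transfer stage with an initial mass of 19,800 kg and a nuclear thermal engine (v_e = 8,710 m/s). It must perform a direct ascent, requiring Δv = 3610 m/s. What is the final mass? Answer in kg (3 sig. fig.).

final mass ≈ 13100 kg

From the ideal rocket equation, m₀/m_f = exp(Δv / v_e) = exp(3610 / 8710.0) = exp(0.4145) = 1.5136.
m_f = m₀ / 1.5136 = 19,800 / 1.5136 = 13,081.4 kg.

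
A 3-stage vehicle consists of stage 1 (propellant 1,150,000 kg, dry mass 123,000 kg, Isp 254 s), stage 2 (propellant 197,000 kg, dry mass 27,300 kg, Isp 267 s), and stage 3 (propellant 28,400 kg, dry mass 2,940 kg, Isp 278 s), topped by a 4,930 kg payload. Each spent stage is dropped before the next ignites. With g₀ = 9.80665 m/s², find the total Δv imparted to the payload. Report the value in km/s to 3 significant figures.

Ignition mass of stage 1 = 1,150,000+123,000 + 197,000+27,300 + 28,400+2,940 + 4,930 = 1,533,570 kg.
Stage 1: m₀ = 1,533,570 kg, m_f = 1,533,570 − 1,150,000 = 383,570 kg; Δv = 254×9.80665×ln(3.998) = 2490.9×1.3858 ≈ 3452 m/s.
Stage 2: m₀ = 260,570 kg, m_f = 260,570 − 197,000 = 63,570 kg; Δv = 267×9.80665×ln(4.099) = 2618.4×1.4107 ≈ 3694 m/s.
Stage 3: m₀ = 36,270 kg, m_f = 36,270 − 28,400 = 7,870 kg; Δv = 278×9.80665×ln(4.609) = 2726.2×1.5279 ≈ 4166 m/s.
Total Δv = 3452 + 3694 + 4166 = 11312 m/s.

Δv ≈ 11.3 km/s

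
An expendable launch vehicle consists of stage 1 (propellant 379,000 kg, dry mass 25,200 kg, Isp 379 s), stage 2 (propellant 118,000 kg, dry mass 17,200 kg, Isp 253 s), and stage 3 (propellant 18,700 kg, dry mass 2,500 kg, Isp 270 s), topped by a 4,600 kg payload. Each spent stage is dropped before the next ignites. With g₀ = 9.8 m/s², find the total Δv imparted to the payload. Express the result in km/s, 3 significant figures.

Δv ≈ 10.8 km/s

Ignition mass of stage 1 = 379,000+25,200 + 118,000+17,200 + 18,700+2,500 + 4,600 = 565,200 kg.
Stage 1: m₀ = 565,200 kg, m_f = 565,200 − 379,000 = 186,200 kg; Δv = 379×9.8×ln(3.035) = 3714.2×1.1104 ≈ 4124 m/s.
Stage 2: m₀ = 161,000 kg, m_f = 161,000 − 118,000 = 43,000 kg; Δv = 253×9.8×ln(3.744) = 2479.4×1.3202 ≈ 3273 m/s.
Stage 3: m₀ = 25,800 kg, m_f = 25,800 − 18,700 = 7,100 kg; Δv = 270×9.8×ln(3.634) = 2646.0×1.2903 ≈ 3414 m/s.
Total Δv = 4124 + 3273 + 3414 = 10811 m/s.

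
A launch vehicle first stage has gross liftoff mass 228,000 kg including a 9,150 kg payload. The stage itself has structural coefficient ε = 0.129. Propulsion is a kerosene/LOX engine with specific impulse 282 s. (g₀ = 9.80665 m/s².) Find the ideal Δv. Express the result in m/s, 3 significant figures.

Stage wet mass = m₀ − payload = 228,000 − 9,150 = 218,850 kg.
Stage dry mass = ε × stage wet mass = 0.129 × 218,850 = 28,231.7 kg.
Burnout mass m_f = stage dry + payload = 28,231.7 + 9,150 = 37,381.7 kg.
v_e = Isp · g₀ = 282 × 9.80665 = 2765.5 m/s.
Δv = v_e · ln(228,000/37,381.7) = 2765.5 × ln(6.099) = 2765.5 × 1.8082 ≈ 5000 m/s.

Δv ≈ 5000 m/s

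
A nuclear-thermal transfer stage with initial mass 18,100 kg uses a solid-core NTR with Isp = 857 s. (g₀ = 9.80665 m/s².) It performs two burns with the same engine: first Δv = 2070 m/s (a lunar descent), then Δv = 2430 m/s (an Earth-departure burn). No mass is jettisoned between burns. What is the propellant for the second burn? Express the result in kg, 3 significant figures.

propellant for the second burn ≈ 3550 kg

v_e = Isp · g₀ = 857 × 9.80665 = 8404.3 m/s.
After the first burn: m = 18100 × exp(−2070/8404.3) = 18100 × 0.78169 = 14,148.6 kg.
After the second burn: m = 14,148.6 × exp(−2430/8404.3) = 14,148.6 × 0.74891 = 10,596 kg.
Second-burn propellant = 14,148.6 − 10,596 = 3,552.6 kg.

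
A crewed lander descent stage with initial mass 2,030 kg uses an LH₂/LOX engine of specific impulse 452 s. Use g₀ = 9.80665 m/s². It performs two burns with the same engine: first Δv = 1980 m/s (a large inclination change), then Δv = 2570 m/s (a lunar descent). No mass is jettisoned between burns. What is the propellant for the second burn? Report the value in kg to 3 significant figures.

v_e = Isp · g₀ = 452 × 9.80665 = 4432.6 m/s.
After the first burn: m = 2030 × exp(−1980/4432.6) = 2030 × 0.63974 = 1,298.67 kg.
After the second burn: m = 1,298.67 × exp(−2570/4432.6) = 1,298.67 × 0.56001 = 727.268 kg.
Second-burn propellant = 1,298.67 − 727.268 = 571.402 kg.

propellant for the second burn ≈ 571 kg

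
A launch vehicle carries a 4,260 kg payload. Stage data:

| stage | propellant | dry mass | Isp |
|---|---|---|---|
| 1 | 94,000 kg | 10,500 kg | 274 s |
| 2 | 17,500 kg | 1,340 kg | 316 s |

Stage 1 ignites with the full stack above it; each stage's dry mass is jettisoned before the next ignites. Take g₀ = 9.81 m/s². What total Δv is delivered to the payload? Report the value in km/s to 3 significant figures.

Δv ≈ 7.98 km/s

Ignition mass of stage 1 = 94,000+10,500 + 17,500+1,340 + 4,260 = 127,600 kg.
Stage 1: m₀ = 127,600 kg, m_f = 127,600 − 94,000 = 33,600 kg; Δv = 274×9.81×ln(3.798) = 2687.9×1.3344 ≈ 3587 m/s.
Stage 2: m₀ = 23,100 kg, m_f = 23,100 − 17,500 = 5,600 kg; Δv = 316×9.81×ln(4.125) = 3100.0×1.4171 ≈ 4393 m/s.
Total Δv = 3587 + 4393 = 7980 m/s.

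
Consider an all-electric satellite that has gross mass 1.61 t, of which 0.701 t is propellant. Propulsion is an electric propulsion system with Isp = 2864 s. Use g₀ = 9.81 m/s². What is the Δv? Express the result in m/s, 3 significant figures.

Δv ≈ 16100 m/s

v_e = Isp · g₀ = 2864 × 9.81 = 28095.8 m/s.
m_f = m₀ − m_prop = 1.61 − 0.701 = 0.909 t.
Δv = v_e · ln(m₀/m_f) = 28095.8 × ln(1.771) = 28095.8 × 0.5716 ≈ 16060.8 m/s.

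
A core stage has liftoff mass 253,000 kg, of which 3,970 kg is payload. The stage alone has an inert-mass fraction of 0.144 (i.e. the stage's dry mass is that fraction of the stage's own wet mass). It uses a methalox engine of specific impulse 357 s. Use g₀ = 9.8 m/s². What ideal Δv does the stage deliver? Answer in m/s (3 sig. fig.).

Stage wet mass = m₀ − payload = 253,000 − 3,970 = 249,030 kg.
Stage dry mass = ε × stage wet mass = 0.144 × 249,030 = 35,860.3 kg.
Burnout mass m_f = stage dry + payload = 35,860.3 + 3,970 = 39,830.3 kg.
v_e = Isp · g₀ = 357 × 9.8 = 3498.6 m/s.
Using Δv = v_e ln(m₀/m_f): Δv = v_e · ln(253,000/39,830.3) = 3498.6 × ln(6.352) = 3498.6 × 1.8488 ≈ 6468 m/s.

Δv ≈ 6470 m/s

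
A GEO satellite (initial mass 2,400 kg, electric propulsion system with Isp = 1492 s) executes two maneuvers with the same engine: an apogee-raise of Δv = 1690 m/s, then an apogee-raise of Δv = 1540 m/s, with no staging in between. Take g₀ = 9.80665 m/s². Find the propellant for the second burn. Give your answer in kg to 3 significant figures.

v_e = Isp · g₀ = 1492 × 9.80665 = 14631.5 m/s.
After the first burn: m = 2400 × exp(−1690/14631.5) = 2400 × 0.89092 = 2,138.21 kg.
After the second burn: m = 2,138.21 × exp(−1540/14631.5) = 2,138.21 × 0.90010 = 1,924.6 kg.
Second-burn propellant = 2,138.21 − 1,924.6 = 213.61 kg.

propellant for the second burn ≈ 214 kg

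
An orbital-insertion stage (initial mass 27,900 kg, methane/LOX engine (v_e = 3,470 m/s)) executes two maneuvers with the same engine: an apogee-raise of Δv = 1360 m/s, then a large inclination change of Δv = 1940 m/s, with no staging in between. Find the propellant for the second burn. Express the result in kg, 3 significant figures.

propellant for the second burn ≈ 8070 kg

After the first burn: m = 27900 × exp(−1360/3470.0) = 27900 × 0.67575 = 18,853.4 kg.
After the second burn: m = 18,853.4 × exp(−1940/3470.0) = 18,853.4 × 0.57174 = 10,779.2 kg.
Second-burn propellant = 18,853.4 − 10,779.2 = 8,074.2 kg.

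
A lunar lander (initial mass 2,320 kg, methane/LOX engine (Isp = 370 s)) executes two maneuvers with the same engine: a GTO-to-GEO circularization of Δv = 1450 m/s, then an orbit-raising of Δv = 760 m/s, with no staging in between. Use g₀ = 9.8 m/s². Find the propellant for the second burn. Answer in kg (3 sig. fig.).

v_e = Isp · g₀ = 370 × 9.8 = 3626.0 m/s.
After the first burn: m = 2320 × exp(−1450/3626.0) = 2320 × 0.67039 = 1,555.3 kg.
After the second burn: m = 1,555.3 × exp(−760/3626.0) = 1,555.3 × 0.81091 = 1,261.21 kg.
Second-burn propellant = 1,555.3 − 1,261.21 = 294.09 kg.

propellant for the second burn ≈ 294 kg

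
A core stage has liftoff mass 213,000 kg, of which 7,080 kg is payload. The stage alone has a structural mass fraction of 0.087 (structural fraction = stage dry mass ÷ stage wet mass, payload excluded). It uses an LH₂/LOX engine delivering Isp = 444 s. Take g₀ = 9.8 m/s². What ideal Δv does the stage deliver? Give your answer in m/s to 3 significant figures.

Δv ≈ 9320 m/s

Stage wet mass = m₀ − payload = 213,000 − 7,080 = 205,920 kg.
Stage dry mass = ε × stage wet mass = 0.087 × 205,920 = 17,915 kg.
Burnout mass m_f = stage dry + payload = 17,915 + 7,080 = 24,995 kg.
v_e = Isp · g₀ = 444 × 9.8 = 4351.2 m/s.
Rocket equation: Δv = v_e · ln(213,000/24,995) = 4351.2 × ln(8.522) = 4351.2 × 2.1426 ≈ 9323 m/s.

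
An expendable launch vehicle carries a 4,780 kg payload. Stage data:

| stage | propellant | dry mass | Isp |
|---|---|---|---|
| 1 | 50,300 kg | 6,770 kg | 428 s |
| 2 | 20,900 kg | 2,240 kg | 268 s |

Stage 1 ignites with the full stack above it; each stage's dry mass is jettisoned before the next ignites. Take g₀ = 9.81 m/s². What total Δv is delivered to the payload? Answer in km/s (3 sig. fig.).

Δv ≈ 7.39 km/s

Ignition mass of stage 1 = 50,300+6,770 + 20,900+2,240 + 4,780 = 84,990 kg.
Stage 1: m₀ = 84,990 kg, m_f = 84,990 − 50,300 = 34,690 kg; Δv = 428×9.81×ln(2.45) = 4198.7×0.8961 ≈ 3762 m/s.
Stage 2: m₀ = 27,920 kg, m_f = 27,920 − 20,900 = 7,020 kg; Δv = 268×9.81×ln(3.977) = 2629.1×1.3806 ≈ 3630 m/s.
Total Δv = 3762 + 3630 = 7392 m/s.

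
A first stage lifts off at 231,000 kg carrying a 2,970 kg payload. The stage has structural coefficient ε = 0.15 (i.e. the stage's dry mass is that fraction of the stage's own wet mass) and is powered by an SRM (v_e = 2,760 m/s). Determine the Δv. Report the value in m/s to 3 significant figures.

Δv ≈ 5040 m/s

Stage wet mass = m₀ − payload = 231,000 − 2,970 = 228,030 kg.
Stage dry mass = ε × stage wet mass = 0.15 × 228,030 = 34,204.5 kg.
Burnout mass m_f = stage dry + payload = 34,204.5 + 2,970 = 37,174.5 kg.
Δv = v_e · ln(231,000/37,174.5) = 2760.0 × ln(6.214) = 2760.0 × 1.8268 ≈ 5042 m/s.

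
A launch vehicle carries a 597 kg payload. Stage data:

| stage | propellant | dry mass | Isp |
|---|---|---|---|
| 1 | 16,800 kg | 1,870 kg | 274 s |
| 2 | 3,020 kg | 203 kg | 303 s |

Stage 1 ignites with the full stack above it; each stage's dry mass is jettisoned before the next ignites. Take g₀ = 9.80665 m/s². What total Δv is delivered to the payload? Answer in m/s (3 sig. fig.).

Δv ≈ 8340 m/s

Ignition mass of stage 1 = 16,800+1,870 + 3,020+203 + 597 = 22,490 kg.
Stage 1: m₀ = 22,490 kg, m_f = 22,490 − 16,800 = 5,690 kg; Δv = 274×9.80665×ln(3.953) = 2687.0×1.3744 ≈ 3693 m/s.
Stage 2: m₀ = 3,820 kg, m_f = 3,820 − 3,020 = 800 kg; Δv = 303×9.80665×ln(4.775) = 2971.4×1.5634 ≈ 4645 m/s.
Total Δv = 3693 + 4645 = 8338 m/s.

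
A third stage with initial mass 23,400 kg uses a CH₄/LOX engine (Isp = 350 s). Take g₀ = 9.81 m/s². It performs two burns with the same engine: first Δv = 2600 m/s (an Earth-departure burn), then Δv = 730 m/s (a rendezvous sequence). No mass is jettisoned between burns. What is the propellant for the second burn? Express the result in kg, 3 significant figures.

propellant for the second burn ≈ 2100 kg

v_e = Isp · g₀ = 350 × 9.81 = 3433.5 m/s.
After the first burn: m = 23400 × exp(−2600/3433.5) = 23400 × 0.46896 = 10,973.7 kg.
After the second burn: m = 10,973.7 × exp(−730/3433.5) = 10,973.7 × 0.80847 = 8,871.91 kg.
Second-burn propellant = 10,973.7 − 8,871.91 = 2,101.79 kg.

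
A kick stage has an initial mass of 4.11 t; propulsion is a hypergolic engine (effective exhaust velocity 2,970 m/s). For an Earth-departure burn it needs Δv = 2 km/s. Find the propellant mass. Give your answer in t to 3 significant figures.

propellant mass ≈ 2.01 t

Rocket equation: m₀/m_f = exp(Δv / v_e) = exp(2000 / 2970.0) = exp(0.6734) = 1.9609.
m_f = 4.11 / 1.9609 = 2.09598 t, so propellant = m₀ − m_f = 4.11 − 2.09598 = 2.01402 t.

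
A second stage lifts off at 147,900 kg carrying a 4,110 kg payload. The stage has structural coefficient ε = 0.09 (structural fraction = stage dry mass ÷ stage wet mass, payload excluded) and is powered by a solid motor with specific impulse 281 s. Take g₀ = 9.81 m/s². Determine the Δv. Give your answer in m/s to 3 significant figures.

Stage wet mass = m₀ − payload = 147,900 − 4,110 = 143,790 kg.
Stage dry mass = ε × stage wet mass = 0.09 × 143,790 = 12,941.1 kg.
Burnout mass m_f = stage dry + payload = 12,941.1 + 4,110 = 17,051.1 kg.
v_e = Isp · g₀ = 281 × 9.81 = 2756.6 m/s.
Δv = v_e · ln(147,900/17,051.1) = 2756.6 × ln(8.674) = 2756.6 × 2.1603 ≈ 5955 m/s.

Δv ≈ 5960 m/s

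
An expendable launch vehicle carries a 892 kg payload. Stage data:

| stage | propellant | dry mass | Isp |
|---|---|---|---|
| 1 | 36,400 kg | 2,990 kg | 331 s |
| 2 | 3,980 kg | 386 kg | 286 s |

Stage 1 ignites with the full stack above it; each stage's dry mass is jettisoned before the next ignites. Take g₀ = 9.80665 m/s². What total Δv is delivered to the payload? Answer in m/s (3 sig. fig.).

Ignition mass of stage 1 = 36,400+2,990 + 3,980+386 + 892 = 44,648 kg.
Stage 1: m₀ = 44,648 kg, m_f = 44,648 − 36,400 = 8,248 kg; Δv = 331×9.80665×ln(5.413) = 3246.0×1.6888 ≈ 5482 m/s.
Stage 2: m₀ = 5,258 kg, m_f = 5,258 − 3,980 = 1,278 kg; Δv = 286×9.80665×ln(4.114) = 2804.7×1.4145 ≈ 3967 m/s.
Total Δv = 5482 + 3967 = 9449 m/s.

Δv ≈ 9450 m/s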